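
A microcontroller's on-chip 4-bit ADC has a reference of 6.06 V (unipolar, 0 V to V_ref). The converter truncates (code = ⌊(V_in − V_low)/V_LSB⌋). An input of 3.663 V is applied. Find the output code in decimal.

LSB = 6.06 V / 16 = 378.750 mV.
(3.663 − 0) / 0.37875 = 9.671 LSBs.
⌊·⌋(9.671) = 9.

code 9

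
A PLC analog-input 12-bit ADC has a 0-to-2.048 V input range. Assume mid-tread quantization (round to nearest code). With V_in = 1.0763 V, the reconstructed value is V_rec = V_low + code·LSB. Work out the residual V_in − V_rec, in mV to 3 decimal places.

Step size: 2.048 V ÷ 2^12 = 0.500 mV.
(1.0763 − 0)/0.0005 = 2152.6000; round gives code 2153.
V_rec = 0 + 2153·0.0005 = 1.0765 V.
Difference: -0.0002 V → -0.200 mV.

-0.200 mV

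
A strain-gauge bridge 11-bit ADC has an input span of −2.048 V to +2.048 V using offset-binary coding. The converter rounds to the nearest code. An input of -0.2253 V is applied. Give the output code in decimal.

LSB = 4.096 V / 2048 = 2.000 mV.
(V_in − V_low)/LSB = (-0.2253 − (−2.048)) / 0.002 = 911.350.
So the output code is 911.

code 911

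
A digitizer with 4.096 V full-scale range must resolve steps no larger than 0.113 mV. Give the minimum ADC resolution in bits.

Number of steps required ≥ 4.096 V / 0.113 mV = 36247.79.
Need 2^N ≥ 36247.79; 2^15 = 32768, 2^16 = 65536.
Minimum N = 16.

16 bits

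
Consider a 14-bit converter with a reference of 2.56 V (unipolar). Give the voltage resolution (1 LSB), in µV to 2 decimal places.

Full-scale span = 2.56 V.
LSB = 2.56 / 2^14 = 2.56 / 16384 = 0.00015625 V = 156.25 µV.

156.25 µV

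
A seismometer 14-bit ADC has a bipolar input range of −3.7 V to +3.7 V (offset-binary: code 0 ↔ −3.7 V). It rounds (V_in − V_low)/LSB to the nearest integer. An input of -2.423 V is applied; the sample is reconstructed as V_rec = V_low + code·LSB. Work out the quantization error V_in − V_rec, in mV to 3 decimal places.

LSB = 7.4/2^14 = 451.66 µV.
Scaled input = 2827.3470 LSBs, so code = 2827.
V_rec = (−3.7) + 2827·0.00045166 = -2.4231567 V.
Error = -2.423 − (−2.4231567) = 0.000156738 V = 0.157 mV.

0.157 mV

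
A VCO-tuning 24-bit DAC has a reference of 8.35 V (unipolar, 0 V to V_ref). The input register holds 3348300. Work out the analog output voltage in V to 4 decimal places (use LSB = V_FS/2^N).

LSB = 8.35 V / 2^24 = 0.50 µV.
V_out = 0 + 3348300 × 4.97699e-07 V = 1.66644 V.

1.6664 V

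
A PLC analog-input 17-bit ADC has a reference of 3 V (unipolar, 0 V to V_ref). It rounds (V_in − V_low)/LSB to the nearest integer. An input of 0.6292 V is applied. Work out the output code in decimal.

code 27490

LSB = 3 V / 131072 = 22.89 µV.
Input sits at 27490.167 steps above V_low.
Round → code 27490.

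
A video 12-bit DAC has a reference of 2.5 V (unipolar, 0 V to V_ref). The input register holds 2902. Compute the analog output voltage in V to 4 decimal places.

LSB = 2.5 V / 2^12 = 0.610 mV.
V_out = 0 + 2902 × 0.000610352 V = 1.77124 V.

1.7712 V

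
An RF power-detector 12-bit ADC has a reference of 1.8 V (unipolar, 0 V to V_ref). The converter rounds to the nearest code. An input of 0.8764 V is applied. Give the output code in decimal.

Full-scale span = 1.8 V; LSB = 1.8/2^12 = 439.45 µV.
(0.8764 − 0) / 0.000439453 = 1994.297 LSBs.
So the output code is 1994.

code 1994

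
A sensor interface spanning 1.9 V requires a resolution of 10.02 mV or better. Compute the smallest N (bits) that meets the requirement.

Number of steps required ≥ 1.9 V / 10.02 mV = 189.62.
Need 2^N ≥ 189.62; 2^7 = 128, 2^8 = 256.
Minimum N = 8.

8 bits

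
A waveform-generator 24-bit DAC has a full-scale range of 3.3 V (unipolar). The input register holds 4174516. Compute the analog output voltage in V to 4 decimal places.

0.8211 V

LSB = 3.3 V / 2^24 = 0.20 µV.
V_out = 0 + 4174516 × 1.96695e-07 V = 0.821108 V.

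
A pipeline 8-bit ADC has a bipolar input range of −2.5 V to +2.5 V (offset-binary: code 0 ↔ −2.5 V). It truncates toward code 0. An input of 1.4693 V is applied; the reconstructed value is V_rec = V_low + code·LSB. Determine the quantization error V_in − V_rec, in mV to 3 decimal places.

One LSB is 5 V / 256 = 19.531 mV.
Scaled input = 203.2282 LSBs, so code = 203.
V_rec = (−2.5) + 203·0.0195312 = 1.4648438 V.
V_in − V_rec = 0.00445625 V = 4.456 mV.

4.456 mV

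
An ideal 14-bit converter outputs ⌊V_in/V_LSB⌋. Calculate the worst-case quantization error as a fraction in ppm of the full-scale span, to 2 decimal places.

61.04 ppm

Truncating → worst-case error = 1 LSB = V_FS/2^14, so 1e+06/16384 = 61.0352 ppm of full scale.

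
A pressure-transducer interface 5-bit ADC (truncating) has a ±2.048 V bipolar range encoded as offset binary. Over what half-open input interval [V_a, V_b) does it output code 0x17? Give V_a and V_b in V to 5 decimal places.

[0.89600 V, 1.02400 V)

LSB = 4.096/2^5 = 128.000 mV.
Code 0x17 = 23 decimal.
V_a = V_low + 23·LSB = 0.896 V; V_b = V_low + 24·LSB = 1.024 V.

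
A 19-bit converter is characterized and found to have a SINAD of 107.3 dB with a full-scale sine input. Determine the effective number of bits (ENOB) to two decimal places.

17.53 bits

ENOB = (SINAD − 1.76) / 6.02 = (107.3 − 1.76)/6.02 = 17.532.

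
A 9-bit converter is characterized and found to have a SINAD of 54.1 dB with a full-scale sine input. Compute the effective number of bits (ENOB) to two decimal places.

ENOB = (SINAD − 1.76) / 6.02 = (54.1 − 1.76)/6.02 = 8.694.

8.69 bits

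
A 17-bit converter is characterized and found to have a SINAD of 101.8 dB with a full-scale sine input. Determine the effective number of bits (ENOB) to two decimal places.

16.62 bits

ENOB = (SINAD − 1.76) / 6.02 = (101.8 − 1.76)/6.02 = 16.618.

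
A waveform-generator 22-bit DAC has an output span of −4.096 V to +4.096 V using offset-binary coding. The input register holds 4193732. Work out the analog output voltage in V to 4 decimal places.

4.0949 V

LSB = 8.192 V / 2^22 = 1.95 µV.
V_out = (−4.096) + 4193732 × 1.95313e-06 V = 4.09488 V.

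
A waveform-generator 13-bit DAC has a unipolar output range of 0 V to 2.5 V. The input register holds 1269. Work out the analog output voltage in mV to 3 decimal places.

LSB = 2.5 V / 2^13 = 305.18 µV.
V_out = 0 + 1269 × 0.000305176 V = 0.387268 V.
= 387.268 mV.

387.268 mV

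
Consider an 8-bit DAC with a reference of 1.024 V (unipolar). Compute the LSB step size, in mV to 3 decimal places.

Full-scale span = 1.024 V.
LSB = 1.024 / 2^8 = 1.024 / 256 = 0.004 V = 4.000 mV.

4.000 mV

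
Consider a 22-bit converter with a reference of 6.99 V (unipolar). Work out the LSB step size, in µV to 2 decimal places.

1.67 µV

Full-scale span = 6.99 V.
LSB = 6.99 / 2^22 = 6.99 / 4194304 = 1.66655e-06 V = 1.67 µV.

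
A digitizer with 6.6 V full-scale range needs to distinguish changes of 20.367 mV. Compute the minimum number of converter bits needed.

Number of steps required ≥ 6.6 V / 20.367 mV = 324.05.
Need 2^N ≥ 324.05; 2^8 = 256, 2^9 = 512.
Minimum N = 9.

9 bits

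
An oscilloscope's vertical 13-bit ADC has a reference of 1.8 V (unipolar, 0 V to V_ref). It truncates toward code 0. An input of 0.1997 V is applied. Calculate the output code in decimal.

LSB = 1.8 V / 8192 = 219.73 µV.
(0.1997 − 0) / 0.000219727 = 908.857 LSBs.
Floor → code 908.

code 908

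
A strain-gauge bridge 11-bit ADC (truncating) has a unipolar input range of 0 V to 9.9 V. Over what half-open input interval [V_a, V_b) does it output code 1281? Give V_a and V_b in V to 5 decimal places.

[6.19233 V, 6.19717 V)

LSB = 9.9/2^11 = 4.834 mV.
V_a = V_low + 1281·LSB = 6.19233 V; V_b = V_low + 1282·LSB = 6.19717 V.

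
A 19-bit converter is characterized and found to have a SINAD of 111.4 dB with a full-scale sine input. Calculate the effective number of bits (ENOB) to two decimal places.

ENOB = (SINAD − 1.76) / 6.02 = (111.4 − 1.76)/6.02 = 18.213.

18.21 bits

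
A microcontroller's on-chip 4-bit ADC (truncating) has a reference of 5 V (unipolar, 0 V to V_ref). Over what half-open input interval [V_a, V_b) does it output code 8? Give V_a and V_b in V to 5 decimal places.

LSB = 5/2^4 = 312.500 mV.
V_a = V_low + 8·LSB = 2.5 V; V_b = V_low + 9·LSB = 2.8125 V.

[2.50000 V, 2.81250 V)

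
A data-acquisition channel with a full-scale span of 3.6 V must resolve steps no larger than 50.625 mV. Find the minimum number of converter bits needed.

7 bits

Number of steps required ≥ 3.6 V / 50.625 mV = 71.11.
Need 2^N ≥ 71.11; 2^6 = 64, 2^7 = 128.
Minimum N = 7.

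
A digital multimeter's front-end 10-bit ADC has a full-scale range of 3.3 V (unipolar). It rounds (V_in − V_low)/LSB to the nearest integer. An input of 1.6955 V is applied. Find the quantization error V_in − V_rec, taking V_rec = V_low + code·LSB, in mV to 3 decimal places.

Step size: 3.3 V ÷ 2^10 = 3.223 mV.
(V_in − V_low)/LSB = (1.6955 − 0)/0.00322266 = 526.1188 → code 526 (round).
V_rec = 0 + 526·0.00322266 = 1.6951172 V.
Difference: 0.000382813 V → 0.383 mV.

0.383 mV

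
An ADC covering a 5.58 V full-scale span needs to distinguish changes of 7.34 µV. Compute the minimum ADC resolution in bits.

20 bits

Number of steps required ≥ 5.58 V / 7.34 µV = 760217.98.
Need 2^N ≥ 760217.98; 2^19 = 524288, 2^20 = 1048576.
Minimum N = 20.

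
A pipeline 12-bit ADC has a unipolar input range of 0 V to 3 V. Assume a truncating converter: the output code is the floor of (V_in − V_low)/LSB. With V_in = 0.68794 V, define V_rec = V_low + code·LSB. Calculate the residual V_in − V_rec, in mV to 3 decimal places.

LSB = 3/2^12 = 0.732 mV.
(V_in − V_low)/LSB = (0.68794 − 0)/0.000732422 = 939.2674 → code 939 (floor).
Reconstructed: 0.68774414 V.
Error = 0.68794 − 0.68774414 = 0.000195859 V = 0.196 mV.

0.196 mV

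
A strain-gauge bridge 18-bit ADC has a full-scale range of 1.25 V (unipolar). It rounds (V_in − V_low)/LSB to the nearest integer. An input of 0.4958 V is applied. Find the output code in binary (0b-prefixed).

code 0b11001011000101001 (decimal 103977)

With 262144 levels over 1.25 V, one step is 4.77 µV.
(0.4958 − 0) / 4.76837e-06 = 103976.796 LSBs.
round(103976.796) = 103977.
In binary (0b-prefixed): 0b11001011000101001.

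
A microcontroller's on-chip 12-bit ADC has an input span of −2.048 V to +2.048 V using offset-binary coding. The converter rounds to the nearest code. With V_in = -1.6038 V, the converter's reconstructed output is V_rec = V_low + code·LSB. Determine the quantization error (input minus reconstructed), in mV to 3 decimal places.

0.200 mV

One LSB is 4.096 V / 4096 = 1.000 mV.
(-1.6038 − (−2.048))/0.001 = 444.2000; round gives code 444.
Code 444 maps back to (−2.048) + 444×0.001 V = -1.604 V.
Difference: 0.0002 V → 0.200 mV.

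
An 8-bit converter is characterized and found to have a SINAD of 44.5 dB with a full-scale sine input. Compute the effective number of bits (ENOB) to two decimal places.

7.10 bits

ENOB = (SINAD − 1.76) / 6.02 = (44.5 − 1.76)/6.02 = 7.100.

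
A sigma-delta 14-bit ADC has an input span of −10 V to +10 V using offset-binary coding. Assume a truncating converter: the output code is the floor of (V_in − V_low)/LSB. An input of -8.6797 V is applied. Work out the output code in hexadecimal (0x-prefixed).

code 0x439 (decimal 1081)

LSB = 20 V / 16384 = 1.221 mV.
(-8.6797 − (−10)) / 0.0012207 = 1081.590 LSBs.
So the output code is 1081.
In hexadecimal (0x-prefixed): 0x439.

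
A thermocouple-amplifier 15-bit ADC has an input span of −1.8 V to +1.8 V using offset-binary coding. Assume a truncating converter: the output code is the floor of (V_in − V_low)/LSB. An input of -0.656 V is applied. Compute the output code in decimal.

With 32768 levels over 3.6 V, one step is 109.86 µV.
(-0.656 − (−1.8)) / 0.000109863 = 10412.942 LSBs.
⌊·⌋(10412.942) = 10412.

code 10412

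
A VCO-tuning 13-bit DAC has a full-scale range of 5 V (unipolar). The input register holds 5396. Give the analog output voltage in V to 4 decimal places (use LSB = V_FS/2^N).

3.2935 V

LSB = 5 V / 2^13 = 0.610 mV.
V_out = 0 + 5396 × 0.000610352 V = 3.29346 V.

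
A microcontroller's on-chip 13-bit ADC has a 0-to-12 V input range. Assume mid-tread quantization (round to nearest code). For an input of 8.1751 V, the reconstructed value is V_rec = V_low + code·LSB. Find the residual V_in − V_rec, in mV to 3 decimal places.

Step size: 12 V ÷ 2^13 = 1.465 mV.
(8.1751 − 0)/0.00146484 = 5580.8683; round gives code 5581.
V_rec = 0 + 5581·0.00146484 = 8.175293 V.
V_in − V_rec = -0.000192969 V = -0.193 mV.

-0.193 mV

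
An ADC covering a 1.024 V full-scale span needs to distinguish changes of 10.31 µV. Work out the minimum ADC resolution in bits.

Number of steps required ≥ 1.024 V / 10.31 µV = 99321.05.
Need 2^N ≥ 99321.05; 2^16 = 65536, 2^17 = 131072.
Minimum N = 17.

17 bits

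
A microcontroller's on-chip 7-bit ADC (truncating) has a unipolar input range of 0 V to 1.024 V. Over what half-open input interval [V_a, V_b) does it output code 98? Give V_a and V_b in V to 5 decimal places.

[0.78400 V, 0.79200 V)

LSB = 1.024/2^7 = 8.000 mV.
V_a = V_low + 98·LSB = 0.784 V; V_b = V_low + 99·LSB = 0.792 V.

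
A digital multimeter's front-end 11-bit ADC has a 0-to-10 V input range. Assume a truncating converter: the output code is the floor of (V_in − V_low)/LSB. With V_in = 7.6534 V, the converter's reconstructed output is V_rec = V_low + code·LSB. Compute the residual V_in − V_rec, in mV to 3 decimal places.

2.033 mV

Step size: 10 V ÷ 2^11 = 4.883 mV.
Scaled input = 1567.4163 LSBs, so code = 1567.
V_rec = 0 + 1567·0.00488281 = 7.6513672 V.
Difference: 0.00203281 V → 2.033 mV.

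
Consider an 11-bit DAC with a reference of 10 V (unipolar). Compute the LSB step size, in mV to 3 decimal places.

4.883 mV

Full-scale span = 10 V.
LSB = 10 / 2^11 = 10 / 2048 = 0.00488281 V = 4.883 mV.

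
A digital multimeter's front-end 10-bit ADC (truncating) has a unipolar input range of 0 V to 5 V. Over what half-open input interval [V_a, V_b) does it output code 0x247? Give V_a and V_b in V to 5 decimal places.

LSB = 5/2^10 = 4.883 mV.
Code 0x247 = 583 decimal.
V_a = V_low + 583·LSB = 2.84668 V; V_b = V_low + 584·LSB = 2.85156 V.

[2.84668 V, 2.85156 V)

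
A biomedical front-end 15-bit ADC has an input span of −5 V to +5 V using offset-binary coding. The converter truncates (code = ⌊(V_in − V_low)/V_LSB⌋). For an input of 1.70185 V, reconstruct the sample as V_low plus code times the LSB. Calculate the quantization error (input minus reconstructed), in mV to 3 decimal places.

0.190 mV

One LSB is 10 V / 32768 = 305.18 µV.
(V_in − V_low)/LSB = (1.70185 − (−5))/0.000305176 = 21960.6221 → code 21960 (floor).
Code 21960 maps back to (−5) + 21960×0.000305176 V = 1.7016602 V.
V_in − V_rec = 0.000189844 V = 0.190 mV.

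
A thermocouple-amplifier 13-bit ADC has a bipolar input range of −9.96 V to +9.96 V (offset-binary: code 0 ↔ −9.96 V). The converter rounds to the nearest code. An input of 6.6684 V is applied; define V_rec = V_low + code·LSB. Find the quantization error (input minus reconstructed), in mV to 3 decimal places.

0.841 mV

Step size: 19.92 V ÷ 2^13 = 2.432 mV.
Scaled input = 6838.3460 LSBs, so code = 6838.
Code 6838 maps back to (−9.96) + 6838×0.00243164 V = 6.6675586 V.
V_in − V_rec = 0.000841406 V = 0.841 mV.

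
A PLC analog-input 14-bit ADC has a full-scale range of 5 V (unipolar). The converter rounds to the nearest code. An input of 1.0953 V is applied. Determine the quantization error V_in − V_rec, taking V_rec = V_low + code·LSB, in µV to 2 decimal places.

24.12 µV

Step size: 5 V ÷ 2^14 = 305.18 µV.
(V_in − V_low)/LSB = (1.0953 − 0)/0.000305176 = 3589.0790 → code 3589 (round).
Reconstructed: 1.0952759 V.
Error = 1.0953 − 1.0952759 = 2.41211e-05 V = 24.12 µV.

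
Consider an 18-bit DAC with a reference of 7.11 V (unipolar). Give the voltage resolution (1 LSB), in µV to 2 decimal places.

Full-scale span = 7.11 V.
LSB = 7.11 / 2^18 = 7.11 / 262144 = 2.71225e-05 V = 27.12 µV.

27.12 µV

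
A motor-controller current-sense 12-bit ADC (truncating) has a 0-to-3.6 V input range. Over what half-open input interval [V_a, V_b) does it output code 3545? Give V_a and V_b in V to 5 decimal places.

[3.11572 V, 3.11660 V)

LSB = 3.6/2^12 = 0.879 mV.
V_a = V_low + 3545·LSB = 3.11572 V; V_b = V_low + 3546·LSB = 3.1166 V.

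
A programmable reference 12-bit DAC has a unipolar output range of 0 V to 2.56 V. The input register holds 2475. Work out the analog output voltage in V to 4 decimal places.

LSB = 2.56 V / 2^12 = 0.625 mV.
V_out = 0 + 2475 × 0.000625 V = 1.54688 V.

1.5469 V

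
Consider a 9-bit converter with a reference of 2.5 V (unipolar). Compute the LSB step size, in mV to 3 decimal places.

4.883 mV

Full-scale span = 2.5 V.
LSB = 2.5 / 2^9 = 2.5 / 512 = 0.00488281 V = 4.883 mV.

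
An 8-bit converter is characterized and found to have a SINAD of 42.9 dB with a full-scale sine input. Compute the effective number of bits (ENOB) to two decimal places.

6.83 bits

ENOB = (SINAD − 1.76) / 6.02 = (42.9 − 1.76)/6.02 = 6.834.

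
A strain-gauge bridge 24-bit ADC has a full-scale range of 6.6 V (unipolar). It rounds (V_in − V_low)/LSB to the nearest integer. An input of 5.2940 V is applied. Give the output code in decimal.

code 13457361

With 16777216 levels over 6.6 V, one step is 0.39 µV.
(5.2940 − 0) / 3.93391e-07 = 13457360.834 LSBs.
So the output code is 13457361.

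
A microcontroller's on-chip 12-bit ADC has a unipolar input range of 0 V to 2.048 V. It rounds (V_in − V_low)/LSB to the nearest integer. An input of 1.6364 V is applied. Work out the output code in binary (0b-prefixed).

code 0b110011001001 (decimal 3273)

LSB = 2.048 V / 4096 = 0.500 mV.
(V_in − V_low)/LSB = (1.6364 − 0) / 0.0005 = 3272.800.
Round → code 3273.
In binary (0b-prefixed): 0b110011001001.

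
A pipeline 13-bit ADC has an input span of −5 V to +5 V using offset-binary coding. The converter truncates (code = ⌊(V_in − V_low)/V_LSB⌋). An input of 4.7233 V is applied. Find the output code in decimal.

LSB = 10 V / 8192 = 1.221 mV.
(4.7233 − (−5)) / 0.0012207 = 7965.327 LSBs.
⌊·⌋(7965.327) = 7965.

code 7965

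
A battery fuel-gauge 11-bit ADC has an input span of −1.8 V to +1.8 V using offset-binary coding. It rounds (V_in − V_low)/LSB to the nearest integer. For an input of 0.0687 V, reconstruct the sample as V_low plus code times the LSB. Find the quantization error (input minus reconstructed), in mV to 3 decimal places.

One LSB is 3.6 V / 2048 = 1.758 mV.
Scaled input = 1063.0827 LSBs, so code = 1063.
V_rec = (−1.8) + 1063·0.00175781 = 0.068554688 V.
Difference: 0.000145312 V → 0.145 mV.

0.145 mV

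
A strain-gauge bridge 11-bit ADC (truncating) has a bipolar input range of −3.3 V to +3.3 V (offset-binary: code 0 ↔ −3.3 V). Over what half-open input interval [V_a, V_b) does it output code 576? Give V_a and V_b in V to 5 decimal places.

[-1.44375 V, -1.44053 V)

LSB = 6.6/2^11 = 3.223 mV.
V_a = V_low + 576·LSB = -1.44375 V; V_b = V_low + 577·LSB = -1.44053 V.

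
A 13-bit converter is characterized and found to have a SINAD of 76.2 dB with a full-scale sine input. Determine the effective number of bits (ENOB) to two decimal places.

12.37 bits

ENOB = (SINAD − 1.76) / 6.02 = (76.2 − 1.76)/6.02 = 12.365.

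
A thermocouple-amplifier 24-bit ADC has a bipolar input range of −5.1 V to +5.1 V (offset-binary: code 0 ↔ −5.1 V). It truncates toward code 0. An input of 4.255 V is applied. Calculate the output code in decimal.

With 16777216 levels over 10.2 V, one step is 0.61 µV.
Input sits at 15387338.792 steps above V_low.
⌊·⌋(15387338.792) = 15387338.

code 15387338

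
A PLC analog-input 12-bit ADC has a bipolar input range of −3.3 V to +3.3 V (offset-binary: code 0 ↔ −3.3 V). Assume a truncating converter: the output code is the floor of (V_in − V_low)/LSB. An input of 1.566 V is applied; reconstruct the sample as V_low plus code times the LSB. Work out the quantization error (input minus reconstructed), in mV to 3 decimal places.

One LSB is 6.6 V / 4096 = 1.611 mV.
(V_in − V_low)/LSB = (1.566 − (−3.3))/0.00161133 = 3019.8691 → code 3019 (floor).
Code 3019 maps back to (−3.3) + 3019×0.00161133 V = 1.5645996 V.
Difference: 0.00140039 V → 1.400 mV.

1.400 mV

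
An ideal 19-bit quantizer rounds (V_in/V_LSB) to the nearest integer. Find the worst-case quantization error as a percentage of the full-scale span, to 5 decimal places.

0.00010 %

Rounding → worst-case error = ½ LSB = V_FS/2^20, so 100/1048576 = 9.53674e-05 % of full scale.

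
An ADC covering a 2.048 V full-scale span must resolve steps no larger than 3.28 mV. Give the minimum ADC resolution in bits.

Number of steps required ≥ 2.048 V / 3.28 mV = 624.39.
Need 2^N ≥ 624.39; 2^9 = 512, 2^10 = 1024.
Minimum N = 10.

10 bits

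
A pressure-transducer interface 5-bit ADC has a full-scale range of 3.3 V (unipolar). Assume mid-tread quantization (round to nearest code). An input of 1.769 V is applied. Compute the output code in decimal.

code 17

Full-scale span = 3.3 V; LSB = 3.3/2^5 = 103.125 mV.
Input sits at 17.154 steps above V_low.
round(17.154) = 17.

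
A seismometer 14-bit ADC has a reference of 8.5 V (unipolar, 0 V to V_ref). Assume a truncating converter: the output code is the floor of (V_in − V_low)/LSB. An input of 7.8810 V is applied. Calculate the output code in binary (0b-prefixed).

With 16384 levels over 8.5 V, one step is 0.519 mV.
(V_in − V_low)/LSB = (7.8810 − 0) / 0.000518799 = 15190.859.
⌊·⌋(15190.859) = 15190.
In binary (0b-prefixed): 0b11101101010110.

code 0b11101101010110 (decimal 15190)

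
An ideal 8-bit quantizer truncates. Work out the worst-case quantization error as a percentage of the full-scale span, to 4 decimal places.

Truncating → worst-case error = 1 LSB = V_FS/2^8, so 100/256 = 0.390625 % of full scale.

0.3906 %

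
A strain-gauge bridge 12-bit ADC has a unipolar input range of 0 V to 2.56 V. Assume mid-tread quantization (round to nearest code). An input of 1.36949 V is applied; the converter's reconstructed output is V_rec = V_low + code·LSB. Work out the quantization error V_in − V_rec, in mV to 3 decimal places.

0.115 mV

LSB = 2.56/2^12 = 0.625 mV.
(V_in − V_low)/LSB = (1.36949 − 0)/0.000625 = 2191.1840 → code 2191 (round).
Reconstructed: 1.369375 V.
V_in − V_rec = 0.000115 V = 0.115 mV.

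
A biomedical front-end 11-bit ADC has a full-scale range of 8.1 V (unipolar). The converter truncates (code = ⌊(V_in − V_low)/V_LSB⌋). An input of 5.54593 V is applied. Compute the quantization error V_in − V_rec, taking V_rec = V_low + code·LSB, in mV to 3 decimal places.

LSB = 8.1/2^11 = 3.955 mV.
(5.54593 − 0)/0.00395508 = 1402.2302; ⌊·⌋ gives code 1402.
Reconstructed: 5.5450195 V.
Difference: 0.000910469 V → 0.910 mV.

0.910 mV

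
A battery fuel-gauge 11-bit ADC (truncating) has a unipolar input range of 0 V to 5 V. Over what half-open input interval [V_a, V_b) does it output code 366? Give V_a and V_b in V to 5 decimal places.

[0.89355 V, 0.89600 V)

LSB = 5/2^11 = 2.441 mV.
V_a = V_low + 366·LSB = 0.893555 V; V_b = V_low + 367·LSB = 0.895996 V.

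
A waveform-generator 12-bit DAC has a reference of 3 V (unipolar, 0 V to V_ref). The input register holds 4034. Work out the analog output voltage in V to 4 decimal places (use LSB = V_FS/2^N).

2.9546 V

LSB = 3 V / 2^12 = 0.732 mV.
V_out = 0 + 4034 × 0.000732422 V = 2.95459 V.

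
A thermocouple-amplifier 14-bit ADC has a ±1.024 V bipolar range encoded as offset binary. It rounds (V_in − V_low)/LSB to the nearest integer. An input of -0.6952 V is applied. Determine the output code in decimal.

Full-scale span = 2.048 V; LSB = 2.048/2^14 = 125.00 µV.
Input sits at 2630.400 steps above V_low.
round(2630.400) = 2630.

code 2630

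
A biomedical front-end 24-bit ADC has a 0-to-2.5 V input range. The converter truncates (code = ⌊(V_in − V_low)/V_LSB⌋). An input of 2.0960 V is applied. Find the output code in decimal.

LSB = 2.5 V / 16777216 = 0.15 µV.
Input sits at 14066017.894 steps above V_low.
So the output code is 14066017.

code 14066017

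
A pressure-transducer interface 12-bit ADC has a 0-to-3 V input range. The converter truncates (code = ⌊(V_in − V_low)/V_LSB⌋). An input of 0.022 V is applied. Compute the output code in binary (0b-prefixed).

code 0b11110 (decimal 30)

LSB = 3 V / 4096 = 0.732 mV.
Input sits at 30.037 steps above V_low.
⌊·⌋(30.037) = 30.
In binary (0b-prefixed): 0b11110.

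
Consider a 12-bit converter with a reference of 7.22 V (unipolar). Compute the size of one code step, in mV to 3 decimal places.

1.763 mV

Full-scale span = 7.22 V.
LSB = 7.22 / 2^12 = 7.22 / 4096 = 0.0017627 V = 1.763 mV.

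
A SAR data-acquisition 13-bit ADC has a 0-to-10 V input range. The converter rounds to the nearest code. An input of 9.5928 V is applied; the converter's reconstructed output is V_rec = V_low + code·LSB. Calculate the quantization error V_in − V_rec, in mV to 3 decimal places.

One LSB is 10 V / 8192 = 1.221 mV.
Scaled input = 7858.4218 LSBs, so code = 7858.
Reconstructed: 9.5922852 V.
Error = 9.5928 − 9.5922852 = 0.000514844 V = 0.515 mV.

0.515 mV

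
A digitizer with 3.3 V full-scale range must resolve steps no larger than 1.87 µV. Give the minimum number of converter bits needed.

Number of steps required ≥ 3.3 V / 1.87 µV = 1764705.88.
Need 2^N ≥ 1764705.88; 2^20 = 1048576, 2^21 = 2097152.
Minimum N = 21.

21 bits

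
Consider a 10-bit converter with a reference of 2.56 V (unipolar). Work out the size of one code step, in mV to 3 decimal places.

Full-scale span = 2.56 V.
LSB = 2.56 / 2^10 = 2.56 / 1024 = 0.0025 V = 2.500 mV.

2.500 mV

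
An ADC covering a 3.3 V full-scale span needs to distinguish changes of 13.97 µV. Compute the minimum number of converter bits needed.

Number of steps required ≥ 3.3 V / 13.97 µV = 236220.47.
Need 2^N ≥ 236220.47; 2^17 = 131072, 2^18 = 262144.
Minimum N = 18.

18 bits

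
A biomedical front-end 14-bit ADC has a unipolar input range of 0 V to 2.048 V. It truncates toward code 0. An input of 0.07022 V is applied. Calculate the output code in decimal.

With 16384 levels over 2.048 V, one step is 125.00 µV.
Input sits at 561.760 steps above V_low.
Floor → code 561.

code 561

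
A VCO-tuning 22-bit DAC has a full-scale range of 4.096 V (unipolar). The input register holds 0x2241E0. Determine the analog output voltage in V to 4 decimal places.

LSB = 4.096 V / 2^22 = 0.98 µV.
Code 0x2241E0 = 2245088 decimal.
V_out = 0 + 2245088 × 9.76563e-07 V = 2.19247 V.

2.1925 V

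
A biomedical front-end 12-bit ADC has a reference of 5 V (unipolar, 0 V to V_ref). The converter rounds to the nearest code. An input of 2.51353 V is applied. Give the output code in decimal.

code 2059

LSB = 5 V / 4096 = 1.221 mV.
(2.51353 − 0) / 0.0012207 = 2059.084 LSBs.
Round → code 2059.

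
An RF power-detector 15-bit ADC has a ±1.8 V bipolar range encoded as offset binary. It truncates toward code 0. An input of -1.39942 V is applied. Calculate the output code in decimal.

code 3646

With 32768 levels over 3.6 V, one step is 109.86 µV.
(-1.39942 − (−1.8)) / 0.000109863 = 3646.168 LSBs.
So the output code is 3646.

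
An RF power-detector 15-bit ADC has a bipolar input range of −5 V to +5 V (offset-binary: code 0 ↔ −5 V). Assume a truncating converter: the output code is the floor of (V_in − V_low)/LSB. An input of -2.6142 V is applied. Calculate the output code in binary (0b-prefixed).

code 0b1111010001001 (decimal 7817)

Full-scale span = 10 V; LSB = 10/2^15 = 305.18 µV.
(-2.6142 − (−5)) / 0.000305176 = 7817.789 LSBs.
⌊·⌋(7817.789) = 7817.
In binary (0b-prefixed): 0b1111010001001.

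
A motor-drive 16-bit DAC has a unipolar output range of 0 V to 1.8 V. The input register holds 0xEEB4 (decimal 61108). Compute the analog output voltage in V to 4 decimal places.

1.6784 V

LSB = 1.8 V / 2^16 = 27.47 µV.
Code 0xEEB4 = 61108 decimal.
V_out = 0 + 61108 × 2.74658e-05 V = 1.67838 V.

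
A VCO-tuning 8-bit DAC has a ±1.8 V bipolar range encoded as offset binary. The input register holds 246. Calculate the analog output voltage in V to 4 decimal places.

LSB = 3.6 V / 2^8 = 14.062 mV.
V_out = (−1.8) + 246 × 0.0140625 V = 1.65938 V.

1.6594 V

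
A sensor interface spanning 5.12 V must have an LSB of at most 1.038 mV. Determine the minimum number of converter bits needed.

Number of steps required ≥ 5.12 V / 1.038 mV = 4932.56.
Need 2^N ≥ 4932.56; 2^12 = 4096, 2^13 = 8192.
Minimum N = 13.

13 bits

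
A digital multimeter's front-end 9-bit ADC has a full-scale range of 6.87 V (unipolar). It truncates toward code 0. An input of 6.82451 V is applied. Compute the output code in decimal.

Full-scale span = 6.87 V; LSB = 6.87/2^9 = 13.418 mV.
Input sits at 508.610 steps above V_low.
So the output code is 508.

code 508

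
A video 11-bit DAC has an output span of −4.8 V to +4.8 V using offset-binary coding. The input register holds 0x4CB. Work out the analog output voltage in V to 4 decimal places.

LSB = 9.6 V / 2^11 = 4.688 mV.
Code 0x4CB = 1227 decimal.
V_out = (−4.8) + 1227 × 0.0046875 V = 0.951562 V.

0.9516 V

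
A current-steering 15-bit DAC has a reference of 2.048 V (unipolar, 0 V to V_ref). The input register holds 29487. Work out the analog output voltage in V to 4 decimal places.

LSB = 2.048 V / 2^15 = 62.50 µV.
V_out = 0 + 29487 × 6.25e-05 V = 1.84294 V.

1.8429 V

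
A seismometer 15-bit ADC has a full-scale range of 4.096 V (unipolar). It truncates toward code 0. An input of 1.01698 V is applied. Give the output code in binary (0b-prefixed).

Full-scale span = 4.096 V; LSB = 4.096/2^15 = 125.00 µV.
(V_in − V_low)/LSB = (1.01698 − 0) / 0.000125 = 8135.840.
⌊·⌋(8135.840) = 8135.
In binary (0b-prefixed): 0b1111111000111.

code 0b1111111000111 (decimal 8135)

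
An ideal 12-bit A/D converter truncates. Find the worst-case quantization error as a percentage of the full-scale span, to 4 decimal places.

Truncating → worst-case error = 1 LSB = V_FS/2^12, so 100/4096 = 0.0244141 % of full scale.

0.0244 %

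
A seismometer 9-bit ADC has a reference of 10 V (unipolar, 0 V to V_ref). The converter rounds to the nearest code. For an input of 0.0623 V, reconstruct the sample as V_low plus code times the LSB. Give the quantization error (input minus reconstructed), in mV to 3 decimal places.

Step size: 10 V ÷ 2^9 = 19.531 mV.
(0.0623 − 0)/0.0195312 = 3.1898; round gives code 3.
V_rec = 0 + 3·0.0195312 = 0.05859375 V.
Difference: 0.00370625 V → 3.706 mV.

3.706 mV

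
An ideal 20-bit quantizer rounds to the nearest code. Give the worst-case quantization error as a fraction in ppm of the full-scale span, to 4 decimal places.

0.4768 ppm

Rounding → worst-case error = ½ LSB = V_FS/2^21, so 1e+06/2097152 = 0.476837 ppm of full scale.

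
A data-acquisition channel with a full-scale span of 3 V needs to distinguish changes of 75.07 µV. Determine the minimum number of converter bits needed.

16 bits

Number of steps required ≥ 3 V / 75.07 µV = 39962.70.
Need 2^N ≥ 39962.70; 2^15 = 32768, 2^16 = 65536.
Minimum N = 16.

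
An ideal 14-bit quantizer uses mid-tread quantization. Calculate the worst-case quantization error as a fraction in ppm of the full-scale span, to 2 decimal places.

30.52 ppm

Rounding → worst-case error = ½ LSB = V_FS/2^15, so 1e+06/32768 = 30.5176 ppm of full scale.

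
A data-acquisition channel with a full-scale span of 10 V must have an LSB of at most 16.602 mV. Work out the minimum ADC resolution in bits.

10 bits

Number of steps required ≥ 10 V / 16.602 mV = 602.34.
Need 2^N ≥ 602.34; 2^9 = 512, 2^10 = 1024.
Minimum N = 10.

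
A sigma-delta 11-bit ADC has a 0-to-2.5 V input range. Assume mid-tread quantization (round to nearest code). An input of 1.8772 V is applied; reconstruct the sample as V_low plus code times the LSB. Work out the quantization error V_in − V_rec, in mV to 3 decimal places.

LSB = 2.5/2^11 = 1.221 mV.
(1.8772 − 0)/0.0012207 = 1537.8022; round gives code 1538.
Code 1538 maps back to 0 + 1538×0.0012207 V = 1.8774414 V.
V_in − V_rec = -0.000241406 V = -0.241 mV.

-0.241 mV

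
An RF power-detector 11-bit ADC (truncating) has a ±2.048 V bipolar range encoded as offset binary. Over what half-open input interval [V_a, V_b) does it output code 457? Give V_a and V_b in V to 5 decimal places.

LSB = 4.096/2^11 = 2.000 mV.
V_a = V_low + 457·LSB = -1.134 V; V_b = V_low + 458·LSB = -1.132 V.

[-1.13400 V, -1.13200 V)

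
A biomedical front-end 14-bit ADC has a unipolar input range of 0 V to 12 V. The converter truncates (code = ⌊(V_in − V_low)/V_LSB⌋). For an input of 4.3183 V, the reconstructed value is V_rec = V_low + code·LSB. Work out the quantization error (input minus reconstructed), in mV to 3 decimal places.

Step size: 12 V ÷ 2^14 = 0.732 mV.
(V_in − V_low)/LSB = (4.3183 − 0)/0.000732422 = 5895.9189 → code 5895 (floor).
V_rec = 0 + 5895·0.000732422 = 4.317627 V.
V_in − V_rec = 0.000673047 V = 0.673 mV.

0.673 mV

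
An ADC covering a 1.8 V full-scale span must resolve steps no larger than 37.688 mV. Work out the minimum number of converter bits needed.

Number of steps required ≥ 1.8 V / 37.688 mV = 47.76.
Need 2^N ≥ 47.76; 2^5 = 32, 2^6 = 64.
Minimum N = 6.

6 bits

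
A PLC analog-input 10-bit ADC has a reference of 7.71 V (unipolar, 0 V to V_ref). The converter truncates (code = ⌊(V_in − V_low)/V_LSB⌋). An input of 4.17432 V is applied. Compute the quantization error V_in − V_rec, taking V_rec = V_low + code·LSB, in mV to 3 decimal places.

One LSB is 7.71 V / 1024 = 7.529 mV.
(4.17432 − 0)/0.0075293 = 554.4103; ⌊·⌋ gives code 554.
Code 554 maps back to 0 + 554×0.0075293 V = 4.1712305 V.
Error = 4.17432 − 4.1712305 = 0.00308953 V = 3.090 mV.

3.090 mV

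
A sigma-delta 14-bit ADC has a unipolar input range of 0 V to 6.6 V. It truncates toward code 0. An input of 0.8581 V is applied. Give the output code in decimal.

Full-scale span = 6.6 V; LSB = 6.6/2^14 = 402.83 µV.
(0.8581 − 0) / 0.000402832 = 2130.168 LSBs.
So the output code is 2130.

code 2130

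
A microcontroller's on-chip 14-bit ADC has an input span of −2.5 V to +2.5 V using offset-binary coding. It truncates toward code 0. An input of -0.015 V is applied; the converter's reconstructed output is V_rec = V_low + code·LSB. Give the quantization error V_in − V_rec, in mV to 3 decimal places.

0.259 mV

LSB = 5/2^14 = 305.18 µV.
(-0.015 − (−2.5))/0.000305176 = 8142.8480; ⌊·⌋ gives code 8142.
Reconstructed: -0.015258789 V.
V_in − V_rec = 0.000258789 V = 0.259 mV.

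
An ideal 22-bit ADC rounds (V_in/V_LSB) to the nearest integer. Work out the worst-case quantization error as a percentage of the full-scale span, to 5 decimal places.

Rounding → worst-case error = ½ LSB = V_FS/2^23, so 100/8388608 = 1.19209e-05 % of full scale.

0.00001 %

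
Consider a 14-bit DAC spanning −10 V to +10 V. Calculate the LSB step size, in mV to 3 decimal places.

Full-scale span = 20 V.
LSB = 20 / 2^14 = 20 / 16384 = 0.0012207 V = 1.221 mV.

1.221 mV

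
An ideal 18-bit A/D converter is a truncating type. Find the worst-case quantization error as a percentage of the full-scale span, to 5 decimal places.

0.00038 %

Truncating → worst-case error = 1 LSB = V_FS/2^18, so 100/262144 = 0.00038147 % of full scale.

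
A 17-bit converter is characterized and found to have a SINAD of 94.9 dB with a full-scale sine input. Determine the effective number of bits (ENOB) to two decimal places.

15.47 bits

ENOB = (SINAD − 1.76) / 6.02 = (94.9 − 1.76)/6.02 = 15.472.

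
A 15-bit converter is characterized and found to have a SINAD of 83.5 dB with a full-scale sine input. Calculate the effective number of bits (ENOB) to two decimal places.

ENOB = (SINAD − 1.76) / 6.02 = (83.5 − 1.76)/6.02 = 13.578.

13.58 bits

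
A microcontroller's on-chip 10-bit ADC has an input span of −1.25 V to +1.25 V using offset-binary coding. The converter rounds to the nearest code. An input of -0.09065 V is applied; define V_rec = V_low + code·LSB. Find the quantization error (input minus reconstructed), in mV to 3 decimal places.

Step size: 2.5 V ÷ 2^10 = 2.441 mV.
(V_in − V_low)/LSB = (-0.09065 − (−1.25))/0.00244141 = 474.8698 → code 475 (round).
V_rec = (−1.25) + 475·0.00244141 = -0.090332031 V.
Error = -0.09065 − (−0.090332031) = -0.000317969 V = -0.318 mV.

-0.318 mV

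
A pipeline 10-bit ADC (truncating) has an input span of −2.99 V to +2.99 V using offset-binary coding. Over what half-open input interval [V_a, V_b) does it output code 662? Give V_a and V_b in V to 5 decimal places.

[0.87598 V, 0.88182 V)

LSB = 5.98/2^10 = 5.840 mV.
V_a = V_low + 662·LSB = 0.875977 V; V_b = V_low + 663·LSB = 0.881816 V.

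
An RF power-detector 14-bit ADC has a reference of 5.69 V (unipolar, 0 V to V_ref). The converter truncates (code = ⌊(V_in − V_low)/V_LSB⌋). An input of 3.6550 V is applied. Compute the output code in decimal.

With 16384 levels over 5.69 V, one step is 347.29 µV.
(V_in − V_low)/LSB = (3.6550 − 0) / 0.00034729 = 10524.344.
⌊·⌋(10524.344) = 10524.

code 10524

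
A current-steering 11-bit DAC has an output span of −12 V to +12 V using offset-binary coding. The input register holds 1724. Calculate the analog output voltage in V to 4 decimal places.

LSB = 24 V / 2^11 = 11.719 mV.
V_out = (−12) + 1724 × 0.0117188 V = 8.20312 V.

8.2031 V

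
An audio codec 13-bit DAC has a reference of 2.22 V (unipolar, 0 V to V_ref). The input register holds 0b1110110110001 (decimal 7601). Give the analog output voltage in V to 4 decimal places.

2.0598 V

LSB = 2.22 V / 2^13 = 271.00 µV.
Code 0b1110110110001 = 7601 decimal.
V_out = 0 + 7601 × 0.000270996 V = 2.05984 V.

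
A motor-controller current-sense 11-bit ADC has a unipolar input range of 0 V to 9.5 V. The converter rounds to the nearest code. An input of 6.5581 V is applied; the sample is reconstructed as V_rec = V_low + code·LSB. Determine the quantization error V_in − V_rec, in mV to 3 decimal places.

-0.982 mV

LSB = 9.5/2^11 = 4.639 mV.
Scaled input = 1413.7883 LSBs, so code = 1414.
Code 1414 maps back to 0 + 1414×0.00463867 V = 6.559082 V.
Error = 6.5581 − 6.559082 = -0.000982031 V = -0.982 mV.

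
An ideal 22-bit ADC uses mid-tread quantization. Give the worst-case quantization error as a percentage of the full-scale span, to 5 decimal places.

Rounding → worst-case error = ½ LSB = V_FS/2^23, so 100/8388608 = 1.19209e-05 % of full scale.

0.00001 %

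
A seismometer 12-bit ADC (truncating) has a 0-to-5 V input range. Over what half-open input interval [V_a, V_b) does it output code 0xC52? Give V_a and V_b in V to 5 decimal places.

[3.85010 V, 3.85132 V)

LSB = 5/2^12 = 1.221 mV.
Code 0xC52 = 3154 decimal.
V_a = V_low + 3154·LSB = 3.8501 V; V_b = V_low + 3155·LSB = 3.85132 V.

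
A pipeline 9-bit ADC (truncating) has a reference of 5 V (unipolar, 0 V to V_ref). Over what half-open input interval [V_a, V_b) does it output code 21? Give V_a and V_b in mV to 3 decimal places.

LSB = 5/2^9 = 9.766 mV.
V_a = V_low + 21·LSB = 0.205078 V; V_b = V_low + 22·LSB = 0.214844 V.

[205.078 mV, 214.844 mV)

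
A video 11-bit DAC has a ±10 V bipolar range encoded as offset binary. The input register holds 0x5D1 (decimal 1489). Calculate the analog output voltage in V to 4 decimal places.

4.5410 V

LSB = 20 V / 2^11 = 9.766 mV.
Code 0x5D1 = 1489 decimal.
V_out = (−10) + 1489 × 0.00976562 V = 4.54102 V.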